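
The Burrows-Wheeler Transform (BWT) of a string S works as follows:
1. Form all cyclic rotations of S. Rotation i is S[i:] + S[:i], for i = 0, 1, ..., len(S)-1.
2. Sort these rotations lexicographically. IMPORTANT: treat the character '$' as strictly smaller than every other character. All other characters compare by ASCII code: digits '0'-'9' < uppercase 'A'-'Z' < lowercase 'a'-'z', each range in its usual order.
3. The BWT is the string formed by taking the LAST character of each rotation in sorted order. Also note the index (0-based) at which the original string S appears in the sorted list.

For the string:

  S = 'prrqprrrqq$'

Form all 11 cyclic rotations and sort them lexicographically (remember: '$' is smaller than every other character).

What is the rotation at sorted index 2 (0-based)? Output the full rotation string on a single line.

All 11 rotations (rotation i = S[i:]+S[:i]):
  rot[0] = prrqprrrqq$
  rot[1] = rrqprrrqq$p
  rot[2] = rqprrrqq$pr
  rot[3] = qprrrqq$prr
  rot[4] = prrrqq$prrq
  rot[5] = rrrqq$prrqp
  rot[6] = rrqq$prrqpr
  rot[7] = rqq$prrqprr
  rot[8] = qq$prrqprrr
  rot[9] = q$prrqprrrq
  rot[10] = $prrqprrrqq
Sorted (with $ < everything):
  sorted[0] = $prrqprrrqq
  sorted[1] = prrqprrrqq$
  sorted[2] = prrrqq$prrq
  sorted[3] = q$prrqprrrq
  sorted[4] = qprrrqq$prr
  sorted[5] = qq$prrqprrr
  sorted[6] = rqprrrqq$pr
  sorted[7] = rqq$prrqprr
  sorted[8] = rrqprrrqq$p
  sorted[9] = rrqq$prrqpr
  sorted[10] = rrrqq$prrqp
sorted[2] = prrrqq$prrq

Answer: prrrqq$prrq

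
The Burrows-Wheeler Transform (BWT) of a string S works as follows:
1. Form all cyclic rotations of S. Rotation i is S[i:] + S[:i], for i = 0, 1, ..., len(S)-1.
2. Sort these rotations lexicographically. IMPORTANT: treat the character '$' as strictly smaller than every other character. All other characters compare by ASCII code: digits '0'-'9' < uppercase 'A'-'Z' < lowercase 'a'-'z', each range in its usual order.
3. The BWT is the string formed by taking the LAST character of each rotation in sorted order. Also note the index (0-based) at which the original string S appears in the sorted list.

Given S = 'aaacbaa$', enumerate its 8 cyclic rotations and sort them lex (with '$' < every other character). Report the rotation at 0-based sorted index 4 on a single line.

Answer: aacbaa$a

Derivation:
All 8 rotations (rotation i = S[i:]+S[:i]):
  rot[0] = aaacbaa$
  rot[1] = aacbaa$a
  rot[2] = acbaa$aa
  rot[3] = cbaa$aaa
  rot[4] = baa$aaac
  rot[5] = aa$aaacb
  rot[6] = a$aaacba
  rot[7] = $aaacbaa
Sorted (with $ < everything):
  sorted[0] = $aaacbaa
  sorted[1] = a$aaacba
  sorted[2] = aa$aaacb
  sorted[3] = aaacbaa$
  sorted[4] = aacbaa$a
  sorted[5] = acbaa$aa
  sorted[6] = baa$aaac
  sorted[7] = cbaa$aaa
sorted[4] = aacbaa$a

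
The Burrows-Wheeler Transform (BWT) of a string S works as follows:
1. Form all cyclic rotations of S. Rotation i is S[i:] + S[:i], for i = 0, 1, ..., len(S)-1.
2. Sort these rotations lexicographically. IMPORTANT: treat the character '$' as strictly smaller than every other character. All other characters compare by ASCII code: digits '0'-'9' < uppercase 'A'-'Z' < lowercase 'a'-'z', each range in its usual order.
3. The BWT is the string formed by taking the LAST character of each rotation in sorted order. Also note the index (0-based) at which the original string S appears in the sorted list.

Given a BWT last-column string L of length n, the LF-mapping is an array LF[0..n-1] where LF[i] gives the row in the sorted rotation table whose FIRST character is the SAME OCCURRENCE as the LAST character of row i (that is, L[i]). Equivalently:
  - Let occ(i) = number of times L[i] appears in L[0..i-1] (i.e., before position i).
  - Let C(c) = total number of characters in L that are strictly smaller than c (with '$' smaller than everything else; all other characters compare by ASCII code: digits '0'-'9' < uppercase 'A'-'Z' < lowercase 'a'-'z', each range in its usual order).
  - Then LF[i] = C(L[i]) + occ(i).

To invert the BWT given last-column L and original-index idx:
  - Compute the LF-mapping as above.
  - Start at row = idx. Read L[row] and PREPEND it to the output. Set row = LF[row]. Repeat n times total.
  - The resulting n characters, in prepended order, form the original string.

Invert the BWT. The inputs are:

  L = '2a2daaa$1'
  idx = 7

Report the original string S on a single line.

Answer: aaaa1d22$

Derivation:
LF mapping: 2 4 3 8 5 6 7 0 1
Walk LF starting at row 7, prepending L[row]:
  step 1: row=7, L[7]='$', prepend. Next row=LF[7]=0
  step 2: row=0, L[0]='2', prepend. Next row=LF[0]=2
  step 3: row=2, L[2]='2', prepend. Next row=LF[2]=3
  step 4: row=3, L[3]='d', prepend. Next row=LF[3]=8
  step 5: row=8, L[8]='1', prepend. Next row=LF[8]=1
  step 6: row=1, L[1]='a', prepend. Next row=LF[1]=4
  step 7: row=4, L[4]='a', prepend. Next row=LF[4]=5
  step 8: row=5, L[5]='a', prepend. Next row=LF[5]=6
  step 9: row=6, L[6]='a', prepend. Next row=LF[6]=7
Reversed output: aaaa1d22$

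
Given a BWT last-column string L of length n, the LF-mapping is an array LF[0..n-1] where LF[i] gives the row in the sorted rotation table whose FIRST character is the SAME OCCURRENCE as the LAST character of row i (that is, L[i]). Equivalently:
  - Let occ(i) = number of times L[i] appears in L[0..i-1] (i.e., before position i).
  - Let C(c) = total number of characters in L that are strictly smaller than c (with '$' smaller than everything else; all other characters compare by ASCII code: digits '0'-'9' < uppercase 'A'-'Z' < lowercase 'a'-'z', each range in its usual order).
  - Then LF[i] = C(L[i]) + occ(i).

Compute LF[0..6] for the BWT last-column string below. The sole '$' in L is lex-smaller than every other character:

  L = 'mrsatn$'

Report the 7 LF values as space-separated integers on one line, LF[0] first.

Answer: 2 4 5 1 6 3 0

Derivation:
Char counts: '$':1, 'a':1, 'm':1, 'n':1, 'r':1, 's':1, 't':1
C (first-col start): C('$')=0, C('a')=1, C('m')=2, C('n')=3, C('r')=4, C('s')=5, C('t')=6
L[0]='m': occ=0, LF[0]=C('m')+0=2+0=2
L[1]='r': occ=0, LF[1]=C('r')+0=4+0=4
L[2]='s': occ=0, LF[2]=C('s')+0=5+0=5
L[3]='a': occ=0, LF[3]=C('a')+0=1+0=1
L[4]='t': occ=0, LF[4]=C('t')+0=6+0=6
L[5]='n': occ=0, LF[5]=C('n')+0=3+0=3
L[6]='$': occ=0, LF[6]=C('$')+0=0+0=0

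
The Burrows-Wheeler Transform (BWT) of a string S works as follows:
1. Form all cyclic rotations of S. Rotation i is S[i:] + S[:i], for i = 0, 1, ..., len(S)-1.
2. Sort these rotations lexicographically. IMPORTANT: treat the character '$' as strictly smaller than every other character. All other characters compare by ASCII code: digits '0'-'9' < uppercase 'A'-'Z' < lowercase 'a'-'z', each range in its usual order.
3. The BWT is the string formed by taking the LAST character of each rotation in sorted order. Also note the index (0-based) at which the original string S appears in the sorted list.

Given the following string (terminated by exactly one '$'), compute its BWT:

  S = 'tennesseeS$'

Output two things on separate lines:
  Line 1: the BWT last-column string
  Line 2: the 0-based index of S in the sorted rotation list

Answer: Seestnnese$
10

Derivation:
All 11 rotations (rotation i = S[i:]+S[:i]):
  rot[0] = tennesseeS$
  rot[1] = ennesseeS$t
  rot[2] = nnesseeS$te
  rot[3] = nesseeS$ten
  rot[4] = esseeS$tenn
  rot[5] = sseeS$tenne
  rot[6] = seeS$tennes
  rot[7] = eeS$tenness
  rot[8] = eS$tennesse
  rot[9] = S$tennessee
  rot[10] = $tennesseeS
Sorted (with $ < everything):
  sorted[0] = $tennesseeS  (last char: 'S')
  sorted[1] = S$tennessee  (last char: 'e')
  sorted[2] = eS$tennesse  (last char: 'e')
  sorted[3] = eeS$tenness  (last char: 's')
  sorted[4] = ennesseeS$t  (last char: 't')
  sorted[5] = esseeS$tenn  (last char: 'n')
  sorted[6] = nesseeS$ten  (last char: 'n')
  sorted[7] = nnesseeS$te  (last char: 'e')
  sorted[8] = seeS$tennes  (last char: 's')
  sorted[9] = sseeS$tenne  (last char: 'e')
  sorted[10] = tennesseeS$  (last char: '$')
Last column: Seestnnese$
Original string S is at sorted index 10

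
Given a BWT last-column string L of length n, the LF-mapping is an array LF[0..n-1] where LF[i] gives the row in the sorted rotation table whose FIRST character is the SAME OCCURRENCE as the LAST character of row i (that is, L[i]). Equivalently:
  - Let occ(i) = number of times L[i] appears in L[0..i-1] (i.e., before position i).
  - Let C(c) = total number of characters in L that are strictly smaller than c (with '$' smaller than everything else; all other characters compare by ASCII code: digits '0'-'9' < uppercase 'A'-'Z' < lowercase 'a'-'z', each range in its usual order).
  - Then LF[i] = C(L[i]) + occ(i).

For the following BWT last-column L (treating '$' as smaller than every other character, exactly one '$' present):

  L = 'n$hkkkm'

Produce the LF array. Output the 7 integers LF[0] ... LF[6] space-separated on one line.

Char counts: '$':1, 'h':1, 'k':3, 'm':1, 'n':1
C (first-col start): C('$')=0, C('h')=1, C('k')=2, C('m')=5, C('n')=6
L[0]='n': occ=0, LF[0]=C('n')+0=6+0=6
L[1]='$': occ=0, LF[1]=C('$')+0=0+0=0
L[2]='h': occ=0, LF[2]=C('h')+0=1+0=1
L[3]='k': occ=0, LF[3]=C('k')+0=2+0=2
L[4]='k': occ=1, LF[4]=C('k')+1=2+1=3
L[5]='k': occ=2, LF[5]=C('k')+2=2+2=4
L[6]='m': occ=0, LF[6]=C('m')+0=5+0=5

Answer: 6 0 1 2 3 4 5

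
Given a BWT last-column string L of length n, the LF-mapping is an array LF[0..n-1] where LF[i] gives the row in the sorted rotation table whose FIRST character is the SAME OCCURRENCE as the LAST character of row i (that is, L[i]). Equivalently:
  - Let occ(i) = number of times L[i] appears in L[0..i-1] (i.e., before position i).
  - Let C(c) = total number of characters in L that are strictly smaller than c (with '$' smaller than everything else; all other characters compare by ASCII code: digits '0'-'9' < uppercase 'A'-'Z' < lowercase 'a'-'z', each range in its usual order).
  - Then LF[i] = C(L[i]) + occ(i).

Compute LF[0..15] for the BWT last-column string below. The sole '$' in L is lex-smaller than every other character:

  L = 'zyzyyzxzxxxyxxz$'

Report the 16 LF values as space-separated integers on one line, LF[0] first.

Char counts: '$':1, 'x':6, 'y':4, 'z':5
C (first-col start): C('$')=0, C('x')=1, C('y')=7, C('z')=11
L[0]='z': occ=0, LF[0]=C('z')+0=11+0=11
L[1]='y': occ=0, LF[1]=C('y')+0=7+0=7
L[2]='z': occ=1, LF[2]=C('z')+1=11+1=12
L[3]='y': occ=1, LF[3]=C('y')+1=7+1=8
L[4]='y': occ=2, LF[4]=C('y')+2=7+2=9
L[5]='z': occ=2, LF[5]=C('z')+2=11+2=13
L[6]='x': occ=0, LF[6]=C('x')+0=1+0=1
L[7]='z': occ=3, LF[7]=C('z')+3=11+3=14
L[8]='x': occ=1, LF[8]=C('x')+1=1+1=2
L[9]='x': occ=2, LF[9]=C('x')+2=1+2=3
L[10]='x': occ=3, LF[10]=C('x')+3=1+3=4
L[11]='y': occ=3, LF[11]=C('y')+3=7+3=10
L[12]='x': occ=4, LF[12]=C('x')+4=1+4=5
L[13]='x': occ=5, LF[13]=C('x')+5=1+5=6
L[14]='z': occ=4, LF[14]=C('z')+4=11+4=15
L[15]='$': occ=0, LF[15]=C('$')+0=0+0=0

Answer: 11 7 12 8 9 13 1 14 2 3 4 10 5 6 15 0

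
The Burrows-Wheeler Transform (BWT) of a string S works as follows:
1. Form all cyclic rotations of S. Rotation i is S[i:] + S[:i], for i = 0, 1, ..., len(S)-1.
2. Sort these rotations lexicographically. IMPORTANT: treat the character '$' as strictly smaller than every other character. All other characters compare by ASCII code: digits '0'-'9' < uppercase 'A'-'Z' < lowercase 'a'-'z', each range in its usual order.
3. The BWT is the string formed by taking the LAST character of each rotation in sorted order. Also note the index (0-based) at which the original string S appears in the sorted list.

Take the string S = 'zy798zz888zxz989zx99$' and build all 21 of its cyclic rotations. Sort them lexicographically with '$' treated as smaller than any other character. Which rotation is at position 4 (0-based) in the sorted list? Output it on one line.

Answer: 89zx99$zy798zz888zxz9

Derivation:
All 21 rotations (rotation i = S[i:]+S[:i]):
  rot[0] = zy798zz888zxz989zx99$
  rot[1] = y798zz888zxz989zx99$z
  rot[2] = 798zz888zxz989zx99$zy
  rot[3] = 98zz888zxz989zx99$zy7
  rot[4] = 8zz888zxz989zx99$zy79
  rot[5] = zz888zxz989zx99$zy798
  rot[6] = z888zxz989zx99$zy798z
  rot[7] = 888zxz989zx99$zy798zz
  rot[8] = 88zxz989zx99$zy798zz8
  rot[9] = 8zxz989zx99$zy798zz88
  rot[10] = zxz989zx99$zy798zz888
  rot[11] = xz989zx99$zy798zz888z
  rot[12] = z989zx99$zy798zz888zx
  rot[13] = 989zx99$zy798zz888zxz
  rot[14] = 89zx99$zy798zz888zxz9
  rot[15] = 9zx99$zy798zz888zxz98
  rot[16] = zx99$zy798zz888zxz989
  rot[17] = x99$zy798zz888zxz989z
  rot[18] = 99$zy798zz888zxz989zx
  rot[19] = 9$zy798zz888zxz989zx9
  rot[20] = $zy798zz888zxz989zx99
Sorted (with $ < everything):
  sorted[0] = $zy798zz888zxz989zx99
  sorted[1] = 798zz888zxz989zx99$zy
  sorted[2] = 888zxz989zx99$zy798zz
  sorted[3] = 88zxz989zx99$zy798zz8
  sorted[4] = 89zx99$zy798zz888zxz9
  sorted[5] = 8zxz989zx99$zy798zz88
  sorted[6] = 8zz888zxz989zx99$zy79
  sorted[7] = 9$zy798zz888zxz989zx9
  sorted[8] = 989zx99$zy798zz888zxz
  sorted[9] = 98zz888zxz989zx99$zy7
  sorted[10] = 99$zy798zz888zxz989zx
  sorted[11] = 9zx99$zy798zz888zxz98
  sorted[12] = x99$zy798zz888zxz989z
  sorted[13] = xz989zx99$zy798zz888z
  sorted[14] = y798zz888zxz989zx99$z
  sorted[15] = z888zxz989zx99$zy798z
  sorted[16] = z989zx99$zy798zz888zx
  sorted[17] = zx99$zy798zz888zxz989
  sorted[18] = zxz989zx99$zy798zz888
  sorted[19] = zy798zz888zxz989zx99$
  sorted[20] = zz888zxz989zx99$zy798
sorted[4] = 89zx99$zy798zz888zxz9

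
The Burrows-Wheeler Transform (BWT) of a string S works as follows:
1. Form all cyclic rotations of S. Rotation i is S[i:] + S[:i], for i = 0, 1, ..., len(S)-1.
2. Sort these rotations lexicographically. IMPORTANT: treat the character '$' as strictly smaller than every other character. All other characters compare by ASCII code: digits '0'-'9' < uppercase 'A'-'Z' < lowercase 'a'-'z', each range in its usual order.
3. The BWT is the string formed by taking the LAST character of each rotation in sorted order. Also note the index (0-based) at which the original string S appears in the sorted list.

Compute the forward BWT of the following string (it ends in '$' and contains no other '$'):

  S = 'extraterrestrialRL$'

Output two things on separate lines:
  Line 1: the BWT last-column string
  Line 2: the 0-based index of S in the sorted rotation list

All 19 rotations (rotation i = S[i:]+S[:i]):
  rot[0] = extraterrestrialRL$
  rot[1] = xtraterrestrialRL$e
  rot[2] = traterrestrialRL$ex
  rot[3] = raterrestrialRL$ext
  rot[4] = aterrestrialRL$extr
  rot[5] = terrestrialRL$extra
  rot[6] = errestrialRL$extrat
  rot[7] = rrestrialRL$extrate
  rot[8] = restrialRL$extrater
  rot[9] = estrialRL$extraterr
  rot[10] = strialRL$extraterre
  rot[11] = trialRL$extraterres
  rot[12] = rialRL$extraterrest
  rot[13] = ialRL$extraterrestr
  rot[14] = alRL$extraterrestri
  rot[15] = lRL$extraterrestria
  rot[16] = RL$extraterrestrial
  rot[17] = L$extraterrestrialR
  rot[18] = $extraterrestrialRL
Sorted (with $ < everything):
  sorted[0] = $extraterrestrialRL  (last char: 'L')
  sorted[1] = L$extraterrestrialR  (last char: 'R')
  sorted[2] = RL$extraterrestrial  (last char: 'l')
  sorted[3] = alRL$extraterrestri  (last char: 'i')
  sorted[4] = aterrestrialRL$extr  (last char: 'r')
  sorted[5] = errestrialRL$extrat  (last char: 't')
  sorted[6] = estrialRL$extraterr  (last char: 'r')
  sorted[7] = extraterrestrialRL$  (last char: '$')
  sorted[8] = ialRL$extraterrestr  (last char: 'r')
  sorted[9] = lRL$extraterrestria  (last char: 'a')
  sorted[10] = raterrestrialRL$ext  (last char: 't')
  sorted[11] = restrialRL$extrater  (last char: 'r')
  sorted[12] = rialRL$extraterrest  (last char: 't')
  sorted[13] = rrestrialRL$extrate  (last char: 'e')
  sorted[14] = strialRL$extraterre  (last char: 'e')
  sorted[15] = terrestrialRL$extra  (last char: 'a')
  sorted[16] = traterrestrialRL$ex  (last char: 'x')
  sorted[17] = trialRL$extraterres  (last char: 's')
  sorted[18] = xtraterrestrialRL$e  (last char: 'e')
Last column: LRlirtr$ratrteeaxse
Original string S is at sorted index 7

Answer: LRlirtr$ratrteeaxse
7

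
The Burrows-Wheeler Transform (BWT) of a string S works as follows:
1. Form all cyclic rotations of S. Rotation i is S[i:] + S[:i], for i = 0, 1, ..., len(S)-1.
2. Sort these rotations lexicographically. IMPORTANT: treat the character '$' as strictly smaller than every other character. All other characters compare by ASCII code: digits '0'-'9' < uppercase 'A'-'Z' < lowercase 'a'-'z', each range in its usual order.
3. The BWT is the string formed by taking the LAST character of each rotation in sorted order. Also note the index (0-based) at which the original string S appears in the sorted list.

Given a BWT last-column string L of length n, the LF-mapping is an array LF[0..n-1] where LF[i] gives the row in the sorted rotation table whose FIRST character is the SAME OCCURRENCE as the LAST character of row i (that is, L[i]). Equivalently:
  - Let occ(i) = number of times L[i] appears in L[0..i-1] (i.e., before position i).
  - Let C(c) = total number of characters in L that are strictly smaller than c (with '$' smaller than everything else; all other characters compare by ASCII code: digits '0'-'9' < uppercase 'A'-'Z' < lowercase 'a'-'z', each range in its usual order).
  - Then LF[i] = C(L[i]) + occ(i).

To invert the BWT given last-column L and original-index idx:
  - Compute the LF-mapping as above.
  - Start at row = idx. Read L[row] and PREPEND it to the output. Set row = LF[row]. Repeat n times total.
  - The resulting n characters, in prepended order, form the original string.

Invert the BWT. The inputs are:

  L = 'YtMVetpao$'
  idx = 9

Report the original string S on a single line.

Answer: teapotMVY$

Derivation:
LF mapping: 3 8 1 2 5 9 7 4 6 0
Walk LF starting at row 9, prepending L[row]:
  step 1: row=9, L[9]='$', prepend. Next row=LF[9]=0
  step 2: row=0, L[0]='Y', prepend. Next row=LF[0]=3
  step 3: row=3, L[3]='V', prepend. Next row=LF[3]=2
  step 4: row=2, L[2]='M', prepend. Next row=LF[2]=1
  step 5: row=1, L[1]='t', prepend. Next row=LF[1]=8
  step 6: row=8, L[8]='o', prepend. Next row=LF[8]=6
  step 7: row=6, L[6]='p', prepend. Next row=LF[6]=7
  step 8: row=7, L[7]='a', prepend. Next row=LF[7]=4
  step 9: row=4, L[4]='e', prepend. Next row=LF[4]=5
  step 10: row=5, L[5]='t', prepend. Next row=LF[5]=9
Reversed output: teapotMVY$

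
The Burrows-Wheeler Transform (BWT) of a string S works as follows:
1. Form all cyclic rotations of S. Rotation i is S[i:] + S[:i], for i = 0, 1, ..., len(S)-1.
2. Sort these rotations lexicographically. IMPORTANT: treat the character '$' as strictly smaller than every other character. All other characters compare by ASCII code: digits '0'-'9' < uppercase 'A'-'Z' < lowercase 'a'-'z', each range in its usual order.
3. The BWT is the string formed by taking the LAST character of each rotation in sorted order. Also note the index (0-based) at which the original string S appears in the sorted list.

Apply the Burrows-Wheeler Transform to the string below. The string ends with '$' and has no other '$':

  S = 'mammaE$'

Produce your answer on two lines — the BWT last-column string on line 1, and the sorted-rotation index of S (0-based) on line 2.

All 7 rotations (rotation i = S[i:]+S[:i]):
  rot[0] = mammaE$
  rot[1] = ammaE$m
  rot[2] = mmaE$ma
  rot[3] = maE$mam
  rot[4] = aE$mamm
  rot[5] = E$mamma
  rot[6] = $mammaE
Sorted (with $ < everything):
  sorted[0] = $mammaE  (last char: 'E')
  sorted[1] = E$mamma  (last char: 'a')
  sorted[2] = aE$mamm  (last char: 'm')
  sorted[3] = ammaE$m  (last char: 'm')
  sorted[4] = maE$mam  (last char: 'm')
  sorted[5] = mammaE$  (last char: '$')
  sorted[6] = mmaE$ma  (last char: 'a')
Last column: Eammm$a
Original string S is at sorted index 5

Answer: Eammm$a
5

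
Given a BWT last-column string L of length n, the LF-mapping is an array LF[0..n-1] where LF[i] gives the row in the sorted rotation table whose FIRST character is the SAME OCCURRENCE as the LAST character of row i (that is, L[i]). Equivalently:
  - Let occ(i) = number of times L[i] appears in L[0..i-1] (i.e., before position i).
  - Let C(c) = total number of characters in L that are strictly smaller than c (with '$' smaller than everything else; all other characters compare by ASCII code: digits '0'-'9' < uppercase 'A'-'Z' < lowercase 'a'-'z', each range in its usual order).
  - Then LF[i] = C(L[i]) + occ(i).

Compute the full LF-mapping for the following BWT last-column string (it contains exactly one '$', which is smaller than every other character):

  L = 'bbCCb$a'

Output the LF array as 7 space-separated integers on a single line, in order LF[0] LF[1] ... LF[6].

Char counts: '$':1, 'C':2, 'a':1, 'b':3
C (first-col start): C('$')=0, C('C')=1, C('a')=3, C('b')=4
L[0]='b': occ=0, LF[0]=C('b')+0=4+0=4
L[1]='b': occ=1, LF[1]=C('b')+1=4+1=5
L[2]='C': occ=0, LF[2]=C('C')+0=1+0=1
L[3]='C': occ=1, LF[3]=C('C')+1=1+1=2
L[4]='b': occ=2, LF[4]=C('b')+2=4+2=6
L[5]='$': occ=0, LF[5]=C('$')+0=0+0=0
L[6]='a': occ=0, LF[6]=C('a')+0=3+0=3

Answer: 4 5 1 2 6 0 3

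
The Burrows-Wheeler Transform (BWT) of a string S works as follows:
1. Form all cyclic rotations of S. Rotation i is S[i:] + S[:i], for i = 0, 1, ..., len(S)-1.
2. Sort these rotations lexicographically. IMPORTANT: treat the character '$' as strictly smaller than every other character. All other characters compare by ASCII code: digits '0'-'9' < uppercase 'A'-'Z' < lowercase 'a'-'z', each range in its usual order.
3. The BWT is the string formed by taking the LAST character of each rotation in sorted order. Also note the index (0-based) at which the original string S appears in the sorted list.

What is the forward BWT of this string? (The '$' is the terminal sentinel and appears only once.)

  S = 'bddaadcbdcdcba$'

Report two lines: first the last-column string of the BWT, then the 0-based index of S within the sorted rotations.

All 15 rotations (rotation i = S[i:]+S[:i]):
  rot[0] = bddaadcbdcdcba$
  rot[1] = ddaadcbdcdcba$b
  rot[2] = daadcbdcdcba$bd
  rot[3] = aadcbdcdcba$bdd
  rot[4] = adcbdcdcba$bdda
  rot[5] = dcbdcdcba$bddaa
  rot[6] = cbdcdcba$bddaad
  rot[7] = bdcdcba$bddaadc
  rot[8] = dcdcba$bddaadcb
  rot[9] = cdcba$bddaadcbd
  rot[10] = dcba$bddaadcbdc
  rot[11] = cba$bddaadcbdcd
  rot[12] = ba$bddaadcbdcdc
  rot[13] = a$bddaadcbdcdcb
  rot[14] = $bddaadcbdcdcba
Sorted (with $ < everything):
  sorted[0] = $bddaadcbdcdcba  (last char: 'a')
  sorted[1] = a$bddaadcbdcdcb  (last char: 'b')
  sorted[2] = aadcbdcdcba$bdd  (last char: 'd')
  sorted[3] = adcbdcdcba$bdda  (last char: 'a')
  sorted[4] = ba$bddaadcbdcdc  (last char: 'c')
  sorted[5] = bdcdcba$bddaadc  (last char: 'c')
  sorted[6] = bddaadcbdcdcba$  (last char: '$')
  sorted[7] = cba$bddaadcbdcd  (last char: 'd')
  sorted[8] = cbdcdcba$bddaad  (last char: 'd')
  sorted[9] = cdcba$bddaadcbd  (last char: 'd')
  sorted[10] = daadcbdcdcba$bd  (last char: 'd')
  sorted[11] = dcba$bddaadcbdc  (last char: 'c')
  sorted[12] = dcbdcdcba$bddaa  (last char: 'a')
  sorted[13] = dcdcba$bddaadcb  (last char: 'b')
  sorted[14] = ddaadcbdcdcba$b  (last char: 'b')
Last column: abdacc$ddddcabb
Original string S is at sorted index 6

Answer: abdacc$ddddcabb
6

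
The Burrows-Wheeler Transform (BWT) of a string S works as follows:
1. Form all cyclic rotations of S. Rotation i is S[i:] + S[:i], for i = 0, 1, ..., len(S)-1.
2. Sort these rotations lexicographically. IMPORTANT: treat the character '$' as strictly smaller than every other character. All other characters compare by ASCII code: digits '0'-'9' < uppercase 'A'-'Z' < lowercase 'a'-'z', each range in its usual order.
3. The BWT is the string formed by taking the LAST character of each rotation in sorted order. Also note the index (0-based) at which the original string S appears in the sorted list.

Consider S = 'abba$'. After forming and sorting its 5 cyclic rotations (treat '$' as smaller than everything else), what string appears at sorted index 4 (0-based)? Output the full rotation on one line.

All 5 rotations (rotation i = S[i:]+S[:i]):
  rot[0] = abba$
  rot[1] = bba$a
  rot[2] = ba$ab
  rot[3] = a$abb
  rot[4] = $abba
Sorted (with $ < everything):
  sorted[0] = $abba
  sorted[1] = a$abb
  sorted[2] = abba$
  sorted[3] = ba$ab
  sorted[4] = bba$a
sorted[4] = bba$a

Answer: bba$a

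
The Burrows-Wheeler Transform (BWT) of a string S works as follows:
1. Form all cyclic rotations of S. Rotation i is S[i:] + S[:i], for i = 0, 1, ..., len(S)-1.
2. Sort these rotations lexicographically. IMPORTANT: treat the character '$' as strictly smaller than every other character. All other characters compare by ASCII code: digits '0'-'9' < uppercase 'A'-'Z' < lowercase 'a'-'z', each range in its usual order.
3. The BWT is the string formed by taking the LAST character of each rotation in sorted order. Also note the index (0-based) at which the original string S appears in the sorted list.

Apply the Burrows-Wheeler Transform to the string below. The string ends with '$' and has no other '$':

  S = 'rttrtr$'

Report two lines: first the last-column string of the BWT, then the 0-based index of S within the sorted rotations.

All 7 rotations (rotation i = S[i:]+S[:i]):
  rot[0] = rttrtr$
  rot[1] = ttrtr$r
  rot[2] = trtr$rt
  rot[3] = rtr$rtt
  rot[4] = tr$rttr
  rot[5] = r$rttrt
  rot[6] = $rttrtr
Sorted (with $ < everything):
  sorted[0] = $rttrtr  (last char: 'r')
  sorted[1] = r$rttrt  (last char: 't')
  sorted[2] = rtr$rtt  (last char: 't')
  sorted[3] = rttrtr$  (last char: '$')
  sorted[4] = tr$rttr  (last char: 'r')
  sorted[5] = trtr$rt  (last char: 't')
  sorted[6] = ttrtr$r  (last char: 'r')
Last column: rtt$rtr
Original string S is at sorted index 3

Answer: rtt$rtr
3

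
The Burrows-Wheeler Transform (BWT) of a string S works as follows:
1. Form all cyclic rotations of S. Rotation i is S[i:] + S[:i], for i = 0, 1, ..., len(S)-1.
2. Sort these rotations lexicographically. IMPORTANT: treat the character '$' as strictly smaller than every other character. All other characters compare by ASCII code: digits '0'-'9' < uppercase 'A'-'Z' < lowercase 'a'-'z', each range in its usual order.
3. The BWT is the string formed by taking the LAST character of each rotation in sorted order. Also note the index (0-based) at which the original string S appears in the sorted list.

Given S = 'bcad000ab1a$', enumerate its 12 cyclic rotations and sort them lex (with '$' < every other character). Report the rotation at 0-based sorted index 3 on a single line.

All 12 rotations (rotation i = S[i:]+S[:i]):
  rot[0] = bcad000ab1a$
  rot[1] = cad000ab1a$b
  rot[2] = ad000ab1a$bc
  rot[3] = d000ab1a$bca
  rot[4] = 000ab1a$bcad
  rot[5] = 00ab1a$bcad0
  rot[6] = 0ab1a$bcad00
  rot[7] = ab1a$bcad000
  rot[8] = b1a$bcad000a
  rot[9] = 1a$bcad000ab
  rot[10] = a$bcad000ab1
  rot[11] = $bcad000ab1a
Sorted (with $ < everything):
  sorted[0] = $bcad000ab1a
  sorted[1] = 000ab1a$bcad
  sorted[2] = 00ab1a$bcad0
  sorted[3] = 0ab1a$bcad00
  sorted[4] = 1a$bcad000ab
  sorted[5] = a$bcad000ab1
  sorted[6] = ab1a$bcad000
  sorted[7] = ad000ab1a$bc
  sorted[8] = b1a$bcad000a
  sorted[9] = bcad000ab1a$
  sorted[10] = cad000ab1a$b
  sorted[11] = d000ab1a$bca
sorted[3] = 0ab1a$bcad00

Answer: 0ab1a$bcad00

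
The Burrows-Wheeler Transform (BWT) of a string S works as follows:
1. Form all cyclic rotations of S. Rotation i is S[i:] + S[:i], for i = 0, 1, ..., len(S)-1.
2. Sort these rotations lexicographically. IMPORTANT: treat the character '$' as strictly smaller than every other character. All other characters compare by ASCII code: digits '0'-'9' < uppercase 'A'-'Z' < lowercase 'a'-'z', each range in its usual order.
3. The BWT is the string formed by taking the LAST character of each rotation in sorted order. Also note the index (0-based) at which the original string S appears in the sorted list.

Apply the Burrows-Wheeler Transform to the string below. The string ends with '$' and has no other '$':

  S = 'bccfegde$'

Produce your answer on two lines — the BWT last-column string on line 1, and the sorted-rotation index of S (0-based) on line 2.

All 9 rotations (rotation i = S[i:]+S[:i]):
  rot[0] = bccfegde$
  rot[1] = ccfegde$b
  rot[2] = cfegde$bc
  rot[3] = fegde$bcc
  rot[4] = egde$bccf
  rot[5] = gde$bccfe
  rot[6] = de$bccfeg
  rot[7] = e$bccfegd
  rot[8] = $bccfegde
Sorted (with $ < everything):
  sorted[0] = $bccfegde  (last char: 'e')
  sorted[1] = bccfegde$  (last char: '$')
  sorted[2] = ccfegde$b  (last char: 'b')
  sorted[3] = cfegde$bc  (last char: 'c')
  sorted[4] = de$bccfeg  (last char: 'g')
  sorted[5] = e$bccfegd  (last char: 'd')
  sorted[6] = egde$bccf  (last char: 'f')
  sorted[7] = fegde$bcc  (last char: 'c')
  sorted[8] = gde$bccfe  (last char: 'e')
Last column: e$bcgdfce
Original string S is at sorted index 1

Answer: e$bcgdfce
1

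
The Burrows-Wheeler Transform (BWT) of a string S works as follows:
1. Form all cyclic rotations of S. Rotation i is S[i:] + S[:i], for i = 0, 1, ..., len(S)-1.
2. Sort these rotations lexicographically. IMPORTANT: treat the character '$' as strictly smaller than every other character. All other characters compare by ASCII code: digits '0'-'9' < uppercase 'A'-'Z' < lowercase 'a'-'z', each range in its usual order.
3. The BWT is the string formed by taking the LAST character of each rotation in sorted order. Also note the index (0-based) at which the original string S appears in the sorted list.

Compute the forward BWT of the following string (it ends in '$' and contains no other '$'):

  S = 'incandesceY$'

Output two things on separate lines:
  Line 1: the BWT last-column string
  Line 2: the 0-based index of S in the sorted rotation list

All 12 rotations (rotation i = S[i:]+S[:i]):
  rot[0] = incandesceY$
  rot[1] = ncandesceY$i
  rot[2] = candesceY$in
  rot[3] = andesceY$inc
  rot[4] = ndesceY$inca
  rot[5] = desceY$incan
  rot[6] = esceY$incand
  rot[7] = sceY$incande
  rot[8] = ceY$incandes
  rot[9] = eY$incandesc
  rot[10] = Y$incandesce
  rot[11] = $incandesceY
Sorted (with $ < everything):
  sorted[0] = $incandesceY  (last char: 'Y')
  sorted[1] = Y$incandesce  (last char: 'e')
  sorted[2] = andesceY$inc  (last char: 'c')
  sorted[3] = candesceY$in  (last char: 'n')
  sorted[4] = ceY$incandes  (last char: 's')
  sorted[5] = desceY$incan  (last char: 'n')
  sorted[6] = eY$incandesc  (last char: 'c')
  sorted[7] = esceY$incand  (last char: 'd')
  sorted[8] = incandesceY$  (last char: '$')
  sorted[9] = ncandesceY$i  (last char: 'i')
  sorted[10] = ndesceY$inca  (last char: 'a')
  sorted[11] = sceY$incande  (last char: 'e')
Last column: Yecnsncd$iae
Original string S is at sorted index 8

Answer: Yecnsncd$iae
8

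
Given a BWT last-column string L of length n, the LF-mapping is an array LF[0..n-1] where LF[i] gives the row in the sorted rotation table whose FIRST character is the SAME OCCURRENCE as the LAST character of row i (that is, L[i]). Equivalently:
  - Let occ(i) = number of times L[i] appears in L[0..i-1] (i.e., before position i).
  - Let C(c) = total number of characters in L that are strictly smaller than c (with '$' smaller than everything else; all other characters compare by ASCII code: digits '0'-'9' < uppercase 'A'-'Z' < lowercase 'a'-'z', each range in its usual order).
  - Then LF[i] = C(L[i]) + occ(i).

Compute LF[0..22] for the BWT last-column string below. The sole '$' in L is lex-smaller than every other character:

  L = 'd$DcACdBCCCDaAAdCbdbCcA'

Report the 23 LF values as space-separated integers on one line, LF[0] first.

Char counts: '$':1, 'A':4, 'B':1, 'C':6, 'D':2, 'a':1, 'b':2, 'c':2, 'd':4
C (first-col start): C('$')=0, C('A')=1, C('B')=5, C('C')=6, C('D')=12, C('a')=14, C('b')=15, C('c')=17, C('d')=19
L[0]='d': occ=0, LF[0]=C('d')+0=19+0=19
L[1]='$': occ=0, LF[1]=C('$')+0=0+0=0
L[2]='D': occ=0, LF[2]=C('D')+0=12+0=12
L[3]='c': occ=0, LF[3]=C('c')+0=17+0=17
L[4]='A': occ=0, LF[4]=C('A')+0=1+0=1
L[5]='C': occ=0, LF[5]=C('C')+0=6+0=6
L[6]='d': occ=1, LF[6]=C('d')+1=19+1=20
L[7]='B': occ=0, LF[7]=C('B')+0=5+0=5
L[8]='C': occ=1, LF[8]=C('C')+1=6+1=7
L[9]='C': occ=2, LF[9]=C('C')+2=6+2=8
L[10]='C': occ=3, LF[10]=C('C')+3=6+3=9
L[11]='D': occ=1, LF[11]=C('D')+1=12+1=13
L[12]='a': occ=0, LF[12]=C('a')+0=14+0=14
L[13]='A': occ=1, LF[13]=C('A')+1=1+1=2
L[14]='A': occ=2, LF[14]=C('A')+2=1+2=3
L[15]='d': occ=2, LF[15]=C('d')+2=19+2=21
L[16]='C': occ=4, LF[16]=C('C')+4=6+4=10
L[17]='b': occ=0, LF[17]=C('b')+0=15+0=15
L[18]='d': occ=3, LF[18]=C('d')+3=19+3=22
L[19]='b': occ=1, LF[19]=C('b')+1=15+1=16
L[20]='C': occ=5, LF[20]=C('C')+5=6+5=11
L[21]='c': occ=1, LF[21]=C('c')+1=17+1=18
L[22]='A': occ=3, LF[22]=C('A')+3=1+3=4

Answer: 19 0 12 17 1 6 20 5 7 8 9 13 14 2 3 21 10 15 22 16 11 18 4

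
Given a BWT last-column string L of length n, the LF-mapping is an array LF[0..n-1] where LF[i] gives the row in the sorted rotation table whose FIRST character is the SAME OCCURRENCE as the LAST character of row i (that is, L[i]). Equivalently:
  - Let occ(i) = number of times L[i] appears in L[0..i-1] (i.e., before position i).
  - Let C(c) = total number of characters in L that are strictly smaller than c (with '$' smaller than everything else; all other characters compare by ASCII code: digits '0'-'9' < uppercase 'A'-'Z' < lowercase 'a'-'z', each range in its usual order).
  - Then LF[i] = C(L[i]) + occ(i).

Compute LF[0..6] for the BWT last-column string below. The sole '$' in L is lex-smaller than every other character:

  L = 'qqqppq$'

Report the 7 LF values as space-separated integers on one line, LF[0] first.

Char counts: '$':1, 'p':2, 'q':4
C (first-col start): C('$')=0, C('p')=1, C('q')=3
L[0]='q': occ=0, LF[0]=C('q')+0=3+0=3
L[1]='q': occ=1, LF[1]=C('q')+1=3+1=4
L[2]='q': occ=2, LF[2]=C('q')+2=3+2=5
L[3]='p': occ=0, LF[3]=C('p')+0=1+0=1
L[4]='p': occ=1, LF[4]=C('p')+1=1+1=2
L[5]='q': occ=3, LF[5]=C('q')+3=3+3=6
L[6]='$': occ=0, LF[6]=C('$')+0=0+0=0

Answer: 3 4 5 1 2 6 0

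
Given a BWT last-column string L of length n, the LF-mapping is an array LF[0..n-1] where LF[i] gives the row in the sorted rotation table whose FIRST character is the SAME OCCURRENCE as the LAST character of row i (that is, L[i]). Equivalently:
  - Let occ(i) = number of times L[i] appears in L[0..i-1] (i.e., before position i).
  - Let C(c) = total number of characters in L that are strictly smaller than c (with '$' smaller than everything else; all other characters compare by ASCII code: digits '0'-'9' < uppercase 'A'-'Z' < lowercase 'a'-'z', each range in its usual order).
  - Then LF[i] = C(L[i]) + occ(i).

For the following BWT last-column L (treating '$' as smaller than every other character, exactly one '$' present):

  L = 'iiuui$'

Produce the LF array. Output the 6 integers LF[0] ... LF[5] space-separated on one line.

Char counts: '$':1, 'i':3, 'u':2
C (first-col start): C('$')=0, C('i')=1, C('u')=4
L[0]='i': occ=0, LF[0]=C('i')+0=1+0=1
L[1]='i': occ=1, LF[1]=C('i')+1=1+1=2
L[2]='u': occ=0, LF[2]=C('u')+0=4+0=4
L[3]='u': occ=1, LF[3]=C('u')+1=4+1=5
L[4]='i': occ=2, LF[4]=C('i')+2=1+2=3
L[5]='$': occ=0, LF[5]=C('$')+0=0+0=0

Answer: 1 2 4 5 3 0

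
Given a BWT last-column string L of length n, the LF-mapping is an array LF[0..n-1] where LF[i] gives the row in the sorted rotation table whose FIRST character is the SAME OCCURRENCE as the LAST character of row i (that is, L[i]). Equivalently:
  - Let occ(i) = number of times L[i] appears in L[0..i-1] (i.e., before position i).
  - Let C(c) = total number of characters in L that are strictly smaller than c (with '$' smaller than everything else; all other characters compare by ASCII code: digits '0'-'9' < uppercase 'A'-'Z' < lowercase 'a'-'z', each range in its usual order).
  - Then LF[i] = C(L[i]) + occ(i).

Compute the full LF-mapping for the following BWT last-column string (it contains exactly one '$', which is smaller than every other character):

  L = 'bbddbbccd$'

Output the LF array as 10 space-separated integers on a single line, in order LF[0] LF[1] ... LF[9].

Char counts: '$':1, 'b':4, 'c':2, 'd':3
C (first-col start): C('$')=0, C('b')=1, C('c')=5, C('d')=7
L[0]='b': occ=0, LF[0]=C('b')+0=1+0=1
L[1]='b': occ=1, LF[1]=C('b')+1=1+1=2
L[2]='d': occ=0, LF[2]=C('d')+0=7+0=7
L[3]='d': occ=1, LF[3]=C('d')+1=7+1=8
L[4]='b': occ=2, LF[4]=C('b')+2=1+2=3
L[5]='b': occ=3, LF[5]=C('b')+3=1+3=4
L[6]='c': occ=0, LF[6]=C('c')+0=5+0=5
L[7]='c': occ=1, LF[7]=C('c')+1=5+1=6
L[8]='d': occ=2, LF[8]=C('d')+2=7+2=9
L[9]='$': occ=0, LF[9]=C('$')+0=0+0=0

Answer: 1 2 7 8 3 4 5 6 9 0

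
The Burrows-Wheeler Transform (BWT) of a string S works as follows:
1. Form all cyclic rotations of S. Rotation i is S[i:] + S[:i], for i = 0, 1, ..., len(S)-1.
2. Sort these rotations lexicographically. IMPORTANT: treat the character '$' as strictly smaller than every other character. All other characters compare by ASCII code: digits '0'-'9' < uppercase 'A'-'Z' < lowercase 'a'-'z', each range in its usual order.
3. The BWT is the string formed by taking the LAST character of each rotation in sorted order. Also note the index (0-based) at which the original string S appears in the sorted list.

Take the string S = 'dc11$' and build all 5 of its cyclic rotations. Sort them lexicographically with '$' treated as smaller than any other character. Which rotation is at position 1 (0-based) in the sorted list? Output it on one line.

All 5 rotations (rotation i = S[i:]+S[:i]):
  rot[0] = dc11$
  rot[1] = c11$d
  rot[2] = 11$dc
  rot[3] = 1$dc1
  rot[4] = $dc11
Sorted (with $ < everything):
  sorted[0] = $dc11
  sorted[1] = 1$dc1
  sorted[2] = 11$dc
  sorted[3] = c11$d
  sorted[4] = dc11$
sorted[1] = 1$dc1

Answer: 1$dc1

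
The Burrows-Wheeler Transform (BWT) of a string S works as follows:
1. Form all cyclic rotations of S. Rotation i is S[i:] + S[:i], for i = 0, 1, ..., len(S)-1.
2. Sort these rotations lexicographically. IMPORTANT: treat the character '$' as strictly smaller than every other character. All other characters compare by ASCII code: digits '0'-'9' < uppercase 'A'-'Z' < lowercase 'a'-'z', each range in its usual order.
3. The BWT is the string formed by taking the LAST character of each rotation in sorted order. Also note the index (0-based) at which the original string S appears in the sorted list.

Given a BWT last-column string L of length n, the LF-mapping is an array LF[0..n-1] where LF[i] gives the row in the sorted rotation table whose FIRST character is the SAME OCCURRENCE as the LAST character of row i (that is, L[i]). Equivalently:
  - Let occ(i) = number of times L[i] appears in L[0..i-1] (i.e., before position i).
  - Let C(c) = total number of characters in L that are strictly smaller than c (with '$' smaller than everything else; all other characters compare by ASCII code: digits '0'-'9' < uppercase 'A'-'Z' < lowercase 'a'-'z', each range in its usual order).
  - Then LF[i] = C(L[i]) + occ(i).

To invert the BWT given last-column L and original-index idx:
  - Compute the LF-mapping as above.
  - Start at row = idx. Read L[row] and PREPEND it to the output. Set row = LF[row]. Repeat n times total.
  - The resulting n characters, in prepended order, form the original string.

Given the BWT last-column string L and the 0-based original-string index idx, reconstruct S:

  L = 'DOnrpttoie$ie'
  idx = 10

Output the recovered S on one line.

LF mapping: 1 2 7 10 9 11 12 8 5 3 0 6 4
Walk LF starting at row 10, prepending L[row]:
  step 1: row=10, L[10]='$', prepend. Next row=LF[10]=0
  step 2: row=0, L[0]='D', prepend. Next row=LF[0]=1
  step 3: row=1, L[1]='O', prepend. Next row=LF[1]=2
  step 4: row=2, L[2]='n', prepend. Next row=LF[2]=7
  step 5: row=7, L[7]='o', prepend. Next row=LF[7]=8
  step 6: row=8, L[8]='i', prepend. Next row=LF[8]=5
  step 7: row=5, L[5]='t', prepend. Next row=LF[5]=11
  step 8: row=11, L[11]='i', prepend. Next row=LF[11]=6
  step 9: row=6, L[6]='t', prepend. Next row=LF[6]=12
  step 10: row=12, L[12]='e', prepend. Next row=LF[12]=4
  step 11: row=4, L[4]='p', prepend. Next row=LF[4]=9
  step 12: row=9, L[9]='e', prepend. Next row=LF[9]=3
  step 13: row=3, L[3]='r', prepend. Next row=LF[3]=10
Reversed output: repetitionOD$

Answer: repetitionOD$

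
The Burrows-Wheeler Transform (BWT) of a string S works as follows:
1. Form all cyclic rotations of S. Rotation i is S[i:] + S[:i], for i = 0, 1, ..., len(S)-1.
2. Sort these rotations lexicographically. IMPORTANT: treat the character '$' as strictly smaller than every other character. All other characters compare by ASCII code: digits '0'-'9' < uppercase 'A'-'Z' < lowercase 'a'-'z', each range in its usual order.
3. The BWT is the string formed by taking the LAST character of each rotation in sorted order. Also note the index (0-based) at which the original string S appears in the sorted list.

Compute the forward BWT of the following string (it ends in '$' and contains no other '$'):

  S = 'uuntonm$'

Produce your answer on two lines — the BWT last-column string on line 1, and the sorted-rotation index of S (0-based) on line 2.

Answer: mnoutnu$
7

Derivation:
All 8 rotations (rotation i = S[i:]+S[:i]):
  rot[0] = uuntonm$
  rot[1] = untonm$u
  rot[2] = ntonm$uu
  rot[3] = tonm$uun
  rot[4] = onm$uunt
  rot[5] = nm$uunto
  rot[6] = m$uunton
  rot[7] = $uuntonm
Sorted (with $ < everything):
  sorted[0] = $uuntonm  (last char: 'm')
  sorted[1] = m$uunton  (last char: 'n')
  sorted[2] = nm$uunto  (last char: 'o')
  sorted[3] = ntonm$uu  (last char: 'u')
  sorted[4] = onm$uunt  (last char: 't')
  sorted[5] = tonm$uun  (last char: 'n')
  sorted[6] = untonm$u  (last char: 'u')
  sorted[7] = uuntonm$  (last char: '$')
Last column: mnoutnu$
Original string S is at sorted index 7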